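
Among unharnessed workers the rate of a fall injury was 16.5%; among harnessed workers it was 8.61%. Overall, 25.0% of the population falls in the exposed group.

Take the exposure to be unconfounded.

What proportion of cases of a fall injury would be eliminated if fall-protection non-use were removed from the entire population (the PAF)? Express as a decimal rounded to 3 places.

PAF ≈ 0.186

p₁ = 0.165, p₀ = 0.0861.
Overall risk P(Y=1) = π·p₁ + (1−π)·p₀ = 0.25×0.165 + 0.75×0.0861 = 0.10583.
Under exogeneity, PAF = [P(Y=1) − p₀] / P(Y=1).
PAF = (0.10583 − 0.0861) / 0.10583 ≈ 0.1864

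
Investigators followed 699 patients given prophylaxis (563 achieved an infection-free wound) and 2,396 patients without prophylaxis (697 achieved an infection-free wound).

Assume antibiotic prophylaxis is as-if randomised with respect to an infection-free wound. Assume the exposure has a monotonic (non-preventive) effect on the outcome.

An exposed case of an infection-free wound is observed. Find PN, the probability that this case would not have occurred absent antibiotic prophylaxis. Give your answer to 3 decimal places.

PN ≈ 0.639

p₁ = P(outcome | exposed) = 563/699 = 0.80544
p₀ = P(outcome | unexposed) = 697/2396 = 0.2909
Under exogeneity and monotonicity, PN = (p₁ − p₀) / p₁.
PN = (0.80544 − 0.2909) / 0.80544 = 0.51453 / 0.80544 ≈ 0.6388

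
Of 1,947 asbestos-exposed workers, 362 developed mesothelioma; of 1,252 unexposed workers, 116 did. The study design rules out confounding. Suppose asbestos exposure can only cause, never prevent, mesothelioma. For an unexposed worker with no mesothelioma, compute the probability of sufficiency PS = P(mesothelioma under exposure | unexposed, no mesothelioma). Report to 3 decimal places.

p₁ = P(outcome | exposed) = 362/1947 = 0.18593
p₀ = P(outcome | unexposed) = 116/1252 = 0.092652
Under exogeneity and monotonicity, PS = (p₁ − p₀) / (1 − p₀).
PS = (0.18593 − 0.092652) / (1 − 0.092652) = 0.093275 / 0.90735 ≈ 0.1028

PS ≈ 0.103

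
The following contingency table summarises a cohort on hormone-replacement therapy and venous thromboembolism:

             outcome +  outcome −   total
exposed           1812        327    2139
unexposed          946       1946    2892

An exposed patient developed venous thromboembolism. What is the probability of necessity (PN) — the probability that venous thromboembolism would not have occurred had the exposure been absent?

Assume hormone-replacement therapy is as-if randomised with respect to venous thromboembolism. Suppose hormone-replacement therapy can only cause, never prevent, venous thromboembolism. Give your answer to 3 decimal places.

p₁ = P(outcome | exposed) = 1812/2139 = 0.84712
p₀ = P(outcome | unexposed) = 946/2892 = 0.32711
Under exogeneity and monotonicity, PN = (p₁ − p₀)/p₁.
PN = (0.84712 − 0.32711) / 0.84712 ≈ 0.6139

PN ≈ 0.614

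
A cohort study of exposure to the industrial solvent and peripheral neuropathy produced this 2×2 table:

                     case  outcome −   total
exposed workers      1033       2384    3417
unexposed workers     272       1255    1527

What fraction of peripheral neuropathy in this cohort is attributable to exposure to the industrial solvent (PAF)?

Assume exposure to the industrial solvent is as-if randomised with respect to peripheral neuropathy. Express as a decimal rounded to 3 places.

p₁ = P(outcome | exposed) = 1033/3417 = 0.30231
p₀ = P(outcome | unexposed) = 272/1527 = 0.17813
Exposure prevalence π = 3417/4944 = 0.69114; overall risk P(Y=1) = 0.26396.
Under exogeneity, PAF = [P(Y=1) − p₀]/P(Y=1).
PAF = (0.26396 − 0.17813) / 0.26396 ≈ 0.3252

PAF ≈ 0.325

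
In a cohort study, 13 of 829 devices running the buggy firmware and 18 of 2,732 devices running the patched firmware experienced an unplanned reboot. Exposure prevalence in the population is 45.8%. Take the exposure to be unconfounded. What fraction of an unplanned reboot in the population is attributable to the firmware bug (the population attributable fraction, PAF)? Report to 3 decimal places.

p₁ = P(outcome | exposed) = 13/829 = 0.015682
p₀ = P(outcome | unexposed) = 18/2732 = 0.0065886
Overall risk P(Y=1) = π·p₁ + (1−π)·p₀ = 0.458×0.015682 + 0.542×0.0065886 = 0.010753.
Under exogeneity, PAF = [P(Y=1) − p₀] / P(Y=1).
PAF = (0.010753 − 0.0065886) / 0.010753 ≈ 0.3873

PAF ≈ 0.387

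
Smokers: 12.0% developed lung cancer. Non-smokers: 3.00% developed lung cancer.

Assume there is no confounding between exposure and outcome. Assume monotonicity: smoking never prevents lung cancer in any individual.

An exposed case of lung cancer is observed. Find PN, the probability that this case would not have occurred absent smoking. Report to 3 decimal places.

p₁ = 0.12, p₀ = 0.03.
Under exogeneity and monotonicity, PN = (p₁ − p₀) / p₁.
PN = (0.12 − 0.03) / 0.12 = 0.09 / 0.12 ≈ 0.7500

PN ≈ 0.750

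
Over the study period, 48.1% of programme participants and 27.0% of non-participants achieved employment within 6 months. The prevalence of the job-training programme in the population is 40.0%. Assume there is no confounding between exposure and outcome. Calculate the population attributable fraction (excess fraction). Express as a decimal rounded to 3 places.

p₁ = 0.481, p₀ = 0.27.
Overall risk P(Y=1) = π·p₁ + (1−π)·p₀ = 0.4×0.481 + 0.6×0.27 = 0.3544.
Under exogeneity, PAF = [P(Y=1) − p₀] / P(Y=1).
PAF = (0.3544 − 0.27) / 0.3544 ≈ 0.2381

PAF ≈ 0.238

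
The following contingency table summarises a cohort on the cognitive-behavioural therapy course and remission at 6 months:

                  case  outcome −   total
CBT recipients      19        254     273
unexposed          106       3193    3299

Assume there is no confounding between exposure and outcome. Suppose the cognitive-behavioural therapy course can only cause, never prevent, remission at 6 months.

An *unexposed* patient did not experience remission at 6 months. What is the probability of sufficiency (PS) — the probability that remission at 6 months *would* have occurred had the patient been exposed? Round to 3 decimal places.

p₁ = P(outcome | exposed) = 19/273 = 0.069597
p₀ = P(outcome | unexposed) = 106/3299 = 0.032131
Under exogeneity and monotonicity, PS = (p₁ − p₀) / (1 − p₀).
PS = (0.069597 − 0.032131) / (1 − 0.032131) = 0.037466 / 0.96787 ≈ 0.0387

PS ≈ 0.039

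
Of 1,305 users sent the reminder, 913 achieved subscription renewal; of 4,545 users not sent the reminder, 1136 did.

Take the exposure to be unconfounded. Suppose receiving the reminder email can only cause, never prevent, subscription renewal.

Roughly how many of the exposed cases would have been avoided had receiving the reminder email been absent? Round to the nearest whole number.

p₁ = P(outcome | exposed) = 913/1305 = 0.69962
p₀ = P(outcome | unexposed) = 1136/4545 = 0.24994
PN = (p₁ − p₀)/p₁ = (0.69962 − 0.24994) / 0.69962 ≈ 0.64274.
Attributable cases ≈ PN × (exposed cases) = 0.64274 × 913 ≈ 586.82.

about 587 cases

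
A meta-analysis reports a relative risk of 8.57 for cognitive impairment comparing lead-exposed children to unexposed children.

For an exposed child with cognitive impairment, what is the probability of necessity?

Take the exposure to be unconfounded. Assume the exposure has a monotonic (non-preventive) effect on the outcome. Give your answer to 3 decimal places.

PN ≈ 0.883

Under exogeneity and monotonicity, PN = (RR − 1) / RR = 1 − 1/RR.
PN = (8.57 − 1) / 8.57 = 7.57 / 8.57 ≈ 0.8833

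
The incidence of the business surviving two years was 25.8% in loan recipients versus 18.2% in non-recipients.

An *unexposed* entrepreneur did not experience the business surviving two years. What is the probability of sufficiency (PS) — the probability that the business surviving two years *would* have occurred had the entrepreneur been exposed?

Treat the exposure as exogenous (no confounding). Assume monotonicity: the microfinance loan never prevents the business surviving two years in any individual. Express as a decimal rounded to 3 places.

p₁ = 0.258, p₀ = 0.182.
Under exogeneity and monotonicity, PS = (p₁ − p₀) / (1 − p₀).
PS = (0.258 − 0.182) / (1 − 0.182) = 0.076 / 0.818 ≈ 0.0929

PS ≈ 0.093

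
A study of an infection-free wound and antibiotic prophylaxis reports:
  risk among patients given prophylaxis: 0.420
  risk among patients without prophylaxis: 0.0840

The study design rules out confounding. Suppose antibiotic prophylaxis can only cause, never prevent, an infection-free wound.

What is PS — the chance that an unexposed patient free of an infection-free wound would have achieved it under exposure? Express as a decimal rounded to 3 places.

PS ≈ 0.367

Let p₁ = 0.42, p₀ = 0.084.
Under exogeneity and monotonicity, PS = (p₁ − p₀) / (1 − p₀).
PS = (0.42 − 0.084) / (1 − 0.084) = 0.336 / 0.916 ≈ 0.3668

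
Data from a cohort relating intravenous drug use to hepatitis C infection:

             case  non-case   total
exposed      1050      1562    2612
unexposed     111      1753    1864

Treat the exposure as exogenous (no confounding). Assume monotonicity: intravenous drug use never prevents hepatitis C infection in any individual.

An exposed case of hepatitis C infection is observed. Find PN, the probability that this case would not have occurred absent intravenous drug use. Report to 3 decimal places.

PN ≈ 0.852

p₁ = P(outcome | exposed) = 1050/2612 = 0.40199
p₀ = P(outcome | unexposed) = 111/1864 = 0.059549
Under exogeneity and monotonicity, PN = (p₁ − p₀)/p₁.
PN = (0.40199 − 0.059549) / 0.40199 ≈ 0.8519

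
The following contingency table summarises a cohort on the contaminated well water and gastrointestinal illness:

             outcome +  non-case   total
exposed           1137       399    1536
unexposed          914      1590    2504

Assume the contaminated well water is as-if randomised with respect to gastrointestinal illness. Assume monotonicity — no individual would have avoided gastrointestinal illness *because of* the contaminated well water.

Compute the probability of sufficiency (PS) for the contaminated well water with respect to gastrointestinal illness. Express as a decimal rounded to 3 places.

p₁ = P(outcome | exposed) = 1137/1536 = 0.74023
p₀ = P(outcome | unexposed) = 914/2504 = 0.36502
Under exogeneity and monotonicity, PS = (p₁ − p₀)/(1 − p₀).
PS = (0.74023 − 0.36502) / 0.63498 ≈ 0.5909

PS ≈ 0.591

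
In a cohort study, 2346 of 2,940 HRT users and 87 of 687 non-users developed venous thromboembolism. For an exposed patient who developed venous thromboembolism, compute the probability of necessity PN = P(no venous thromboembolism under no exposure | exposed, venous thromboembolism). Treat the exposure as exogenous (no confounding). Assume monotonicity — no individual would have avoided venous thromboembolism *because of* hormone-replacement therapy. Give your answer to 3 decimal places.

PN ≈ 0.841

p₁ = P(outcome | exposed) = 2346/2940 = 0.79796
p₀ = P(outcome | unexposed) = 87/687 = 0.12664
Under exogeneity and monotonicity, PN = (p₁ − p₀) / p₁.
PN = (0.79796 − 0.12664) / 0.79796 = 0.67132 / 0.79796 ≈ 0.8413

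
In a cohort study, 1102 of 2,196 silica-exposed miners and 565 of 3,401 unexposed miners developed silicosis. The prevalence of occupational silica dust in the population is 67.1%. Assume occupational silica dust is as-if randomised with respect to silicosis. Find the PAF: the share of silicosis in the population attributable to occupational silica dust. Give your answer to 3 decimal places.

PAF ≈ 0.576

p₁ = P(outcome | exposed) = 1102/2196 = 0.50182
p₀ = P(outcome | unexposed) = 565/3401 = 0.16613
Overall risk P(Y=1) = π·p₁ + (1−π)·p₀ = 0.671×0.50182 + 0.329×0.16613 = 0.39138.
Under exogeneity, PAF = [P(Y=1) − p₀] / P(Y=1).
PAF = (0.39138 − 0.16613) / 0.39138 ≈ 0.5755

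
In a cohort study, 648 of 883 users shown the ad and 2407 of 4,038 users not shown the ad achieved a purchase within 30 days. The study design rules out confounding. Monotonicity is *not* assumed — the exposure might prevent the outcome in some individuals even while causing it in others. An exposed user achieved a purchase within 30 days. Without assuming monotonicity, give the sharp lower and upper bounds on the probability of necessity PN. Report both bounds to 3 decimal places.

0.188 ≤ PN ≤ 0.550

p₁ = P(outcome | exposed) = 648/883 = 0.73386
p₀ = P(outcome | unexposed) = 2407/4038 = 0.59609
Under exogeneity alone the bounds on PN are max{0,(p₁−p₀)/p₁} ≤ PN ≤ min{1,(1−p₀)/p₁}.
  lower = (p₁ − p₀)/p₁ = 0.13777 / 0.73386 ≈ 0.1877
  upper = min{1, (1 − p₀)/p₁} = 0.40391 / 0.73386 ≈ 0.5504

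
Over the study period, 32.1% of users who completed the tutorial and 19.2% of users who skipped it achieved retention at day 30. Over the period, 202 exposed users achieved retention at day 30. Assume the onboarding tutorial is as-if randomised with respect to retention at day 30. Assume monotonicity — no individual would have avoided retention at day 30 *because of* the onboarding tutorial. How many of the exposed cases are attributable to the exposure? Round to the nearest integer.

p₁ = 0.321, p₀ = 0.192.
PN = (p₁ − p₀)/p₁ = (0.321 − 0.192) / 0.321 ≈ 0.40187.
Attributable cases ≈ PN × (exposed cases) = 0.40187 × 202 ≈ 81.18.

about 81 cases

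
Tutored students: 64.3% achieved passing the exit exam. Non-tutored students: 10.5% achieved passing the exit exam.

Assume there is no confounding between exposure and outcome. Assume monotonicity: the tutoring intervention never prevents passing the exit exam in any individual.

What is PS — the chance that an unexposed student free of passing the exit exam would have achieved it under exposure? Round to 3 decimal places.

PS ≈ 0.601

p₁ = 0.643, p₀ = 0.105.
Under exogeneity and monotonicity, PS = (p₁ − p₀) / (1 − p₀).
PS = (0.643 − 0.105) / (1 − 0.105) = 0.538 / 0.895 ≈ 0.6011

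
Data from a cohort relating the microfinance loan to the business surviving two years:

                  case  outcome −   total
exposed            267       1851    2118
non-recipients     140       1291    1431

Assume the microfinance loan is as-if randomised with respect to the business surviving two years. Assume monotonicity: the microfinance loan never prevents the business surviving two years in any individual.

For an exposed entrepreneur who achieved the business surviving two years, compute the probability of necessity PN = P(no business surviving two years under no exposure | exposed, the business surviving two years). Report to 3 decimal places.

PN ≈ 0.224

p₁ = P(outcome | exposed) = 267/2118 = 0.12606
p₀ = P(outcome | unexposed) = 140/1431 = 0.097834
Under exogeneity and monotonicity, PN = (p₁ − p₀)/p₁.
PN = (0.12606 − 0.097834) / 0.12606 ≈ 0.2239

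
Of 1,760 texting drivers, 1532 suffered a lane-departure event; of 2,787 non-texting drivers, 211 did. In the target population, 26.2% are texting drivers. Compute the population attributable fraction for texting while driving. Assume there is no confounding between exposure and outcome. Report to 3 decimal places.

PAF ≈ 0.733

p₁ = P(outcome | exposed) = 1532/1760 = 0.87045
p₀ = P(outcome | unexposed) = 211/2787 = 0.075709
Overall risk P(Y=1) = π·p₁ + (1−π)·p₀ = 0.262×0.87045 + 0.738×0.075709 = 0.28393.
Under exogeneity, PAF = [P(Y=1) − p₀] / P(Y=1).
PAF = (0.28393 − 0.075709) / 0.28393 ≈ 0.7334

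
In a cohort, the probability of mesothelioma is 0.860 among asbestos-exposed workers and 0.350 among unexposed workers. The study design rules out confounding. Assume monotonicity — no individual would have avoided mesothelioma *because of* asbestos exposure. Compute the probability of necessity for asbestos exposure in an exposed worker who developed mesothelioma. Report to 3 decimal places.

PN ≈ 0.593

Let p₁ = 0.86, p₀ = 0.35.
Under exogeneity and monotonicity, PN = (p₁ − p₀) / p₁.
PN = (0.86 − 0.35) / 0.86 = 0.51 / 0.86 ≈ 0.5930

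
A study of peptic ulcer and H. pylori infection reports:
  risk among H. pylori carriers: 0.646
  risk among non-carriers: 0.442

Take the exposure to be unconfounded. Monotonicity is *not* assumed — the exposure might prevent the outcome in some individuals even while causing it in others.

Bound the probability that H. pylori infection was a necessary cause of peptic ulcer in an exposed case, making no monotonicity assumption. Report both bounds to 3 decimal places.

0.316 ≤ PN ≤ 0.864

Let p₁ = 0.646, p₀ = 0.442.
Under exogeneity alone the bounds on PN are max{0,(p₁−p₀)/p₁} ≤ PN ≤ min{1,(1−p₀)/p₁}.
  lower = (p₁ − p₀)/p₁ = 0.204 / 0.646 ≈ 0.3158
  upper = min{1, (1 − p₀)/p₁} = 0.558 / 0.646 ≈ 0.8638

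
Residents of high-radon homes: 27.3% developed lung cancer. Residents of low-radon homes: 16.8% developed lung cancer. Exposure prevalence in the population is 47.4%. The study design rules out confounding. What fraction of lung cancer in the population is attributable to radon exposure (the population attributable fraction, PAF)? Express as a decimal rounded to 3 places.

PAF ≈ 0.229

p₁ = 0.273, p₀ = 0.168.
Overall risk P(Y=1) = π·p₁ + (1−π)·p₀ = 0.474×0.273 + 0.526×0.168 = 0.21777.
Under exogeneity, PAF = [P(Y=1) − p₀] / P(Y=1).
PAF = (0.21777 − 0.168) / 0.21777 ≈ 0.2285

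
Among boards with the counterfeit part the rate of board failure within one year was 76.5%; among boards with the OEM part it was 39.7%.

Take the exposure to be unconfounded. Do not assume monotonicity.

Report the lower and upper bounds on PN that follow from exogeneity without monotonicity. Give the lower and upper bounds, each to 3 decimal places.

p₁ = 0.765, p₀ = 0.397.
Under exogeneity alone the bounds on PN are max{0,(p₁−p₀)/p₁} ≤ PN ≤ min{1,(1−p₀)/p₁}.
  lower = (p₁ − p₀)/p₁ = 0.368 / 0.765 ≈ 0.4810
  upper = min{1, (1 − p₀)/p₁} = 0.603 / 0.765 ≈ 0.7882

0.481 ≤ PN ≤ 0.788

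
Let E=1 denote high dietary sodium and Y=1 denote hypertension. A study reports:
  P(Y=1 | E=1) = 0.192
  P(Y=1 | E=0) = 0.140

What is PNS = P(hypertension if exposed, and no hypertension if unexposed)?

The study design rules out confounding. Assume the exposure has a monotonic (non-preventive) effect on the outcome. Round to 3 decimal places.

PNS ≈ 0.052

Let p₁ = 0.192, p₀ = 0.14.
Under exogeneity and monotonicity, PNS = p₁ − p₀.
PNS = 0.192 − 0.14 = 0.052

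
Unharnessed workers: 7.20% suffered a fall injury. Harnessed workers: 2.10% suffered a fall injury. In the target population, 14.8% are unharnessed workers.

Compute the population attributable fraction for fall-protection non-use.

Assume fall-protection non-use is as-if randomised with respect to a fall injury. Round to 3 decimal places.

p₁ = 0.072, p₀ = 0.021.
Overall risk P(Y=1) = π·p₁ + (1−π)·p₀ = 0.148×0.072 + 0.852×0.021 = 0.028548.
Under exogeneity, PAF = [P(Y=1) − p₀] / P(Y=1).
PAF = (0.028548 − 0.021) / 0.028548 ≈ 0.2644

PAF ≈ 0.264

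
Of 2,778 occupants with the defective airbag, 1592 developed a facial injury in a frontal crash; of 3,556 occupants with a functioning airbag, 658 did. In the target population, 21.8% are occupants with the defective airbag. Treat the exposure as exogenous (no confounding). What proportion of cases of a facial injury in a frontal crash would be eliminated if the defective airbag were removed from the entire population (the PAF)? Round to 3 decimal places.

PAF ≈ 0.314

p₁ = P(outcome | exposed) = 1592/2778 = 0.57307
p₀ = P(outcome | unexposed) = 658/3556 = 0.18504
Overall risk P(Y=1) = π·p₁ + (1−π)·p₀ = 0.218×0.57307 + 0.782×0.18504 = 0.26963.
Under exogeneity, PAF = [P(Y=1) − p₀] / P(Y=1).
PAF = (0.26963 − 0.18504) / 0.26963 ≈ 0.3137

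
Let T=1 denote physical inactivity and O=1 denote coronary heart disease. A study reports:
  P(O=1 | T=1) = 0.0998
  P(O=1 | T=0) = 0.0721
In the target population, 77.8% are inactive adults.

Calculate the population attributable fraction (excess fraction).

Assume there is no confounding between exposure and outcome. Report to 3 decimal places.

Let p₁ = 0.0998, p₀ = 0.0721.
Overall risk P(Y=1) = π·p₁ + (1−π)·p₀ = 0.778×0.0998 + 0.222×0.0721 = 0.093651.
Under exogeneity, PAF = [P(Y=1) − p₀] / P(Y=1).
PAF = (0.093651 − 0.0721) / 0.093651 ≈ 0.2301

PAF ≈ 0.230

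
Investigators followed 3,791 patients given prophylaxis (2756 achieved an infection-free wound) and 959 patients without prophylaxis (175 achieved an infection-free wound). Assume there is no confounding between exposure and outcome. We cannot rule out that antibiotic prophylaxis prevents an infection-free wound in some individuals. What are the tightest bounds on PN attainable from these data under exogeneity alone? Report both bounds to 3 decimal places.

p₁ = P(outcome | exposed) = 2756/3791 = 0.72698
p₀ = P(outcome | unexposed) = 175/959 = 0.18248
Under exogeneity alone the bounds on PN are max{0,(p₁−p₀)/p₁} ≤ PN ≤ min{1,(1−p₀)/p₁}.
  lower = (p₁ − p₀)/p₁ = 0.5445 / 0.72698 ≈ 0.7490
  upper = min{1, (1 − p₀)/p₁} = 0.81752 / 0.72698 ≈ 1.1245 → capped at 1

0.749 ≤ PN ≤ 1.000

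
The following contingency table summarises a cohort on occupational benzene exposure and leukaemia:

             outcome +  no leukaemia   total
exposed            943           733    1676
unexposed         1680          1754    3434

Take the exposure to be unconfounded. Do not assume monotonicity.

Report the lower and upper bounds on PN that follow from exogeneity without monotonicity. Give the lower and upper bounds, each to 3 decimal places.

p₁ = P(outcome | exposed) = 943/1676 = 0.56265
p₀ = P(outcome | unexposed) = 1680/3434 = 0.48923
Under exogeneity alone the bounds on PN are max{0,(p₁−p₀)/p₁} ≤ PN ≤ min{1,(1−p₀)/p₁}.
  lower = (p₁ − p₀)/p₁ = 0.073424 / 0.56265 ≈ 0.1305
  upper = min{1, (1 − p₀)/p₁} = 0.51077 / 0.56265 ≈ 0.9078

0.130 ≤ PN ≤ 0.908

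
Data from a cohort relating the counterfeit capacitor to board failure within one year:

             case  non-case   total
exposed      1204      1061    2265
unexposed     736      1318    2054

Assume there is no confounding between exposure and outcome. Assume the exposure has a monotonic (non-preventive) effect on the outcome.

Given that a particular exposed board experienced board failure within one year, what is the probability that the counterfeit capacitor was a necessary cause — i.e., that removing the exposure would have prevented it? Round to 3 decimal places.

PN ≈ 0.326

p₁ = P(outcome | exposed) = 1204/2265 = 0.53157
p₀ = P(outcome | unexposed) = 736/2054 = 0.35833
Under exogeneity and monotonicity, PN = (p₁ − p₀)/p₁.
PN = (0.53157 − 0.35833) / 0.53157 ≈ 0.3259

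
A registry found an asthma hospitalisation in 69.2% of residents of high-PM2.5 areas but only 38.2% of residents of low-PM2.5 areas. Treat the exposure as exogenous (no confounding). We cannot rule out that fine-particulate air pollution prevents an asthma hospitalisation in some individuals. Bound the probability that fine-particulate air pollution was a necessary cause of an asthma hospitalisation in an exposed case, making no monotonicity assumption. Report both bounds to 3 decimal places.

p₁ = 0.692, p₀ = 0.382.
Under exogeneity alone the bounds on PN are max{0,(p₁−p₀)/p₁} ≤ PN ≤ min{1,(1−p₀)/p₁}.
  lower = (p₁ − p₀)/p₁ = 0.31 / 0.692 ≈ 0.4480
  upper = min{1, (1 − p₀)/p₁} = 0.618 / 0.692 ≈ 0.8931

0.448 ≤ PN ≤ 0.893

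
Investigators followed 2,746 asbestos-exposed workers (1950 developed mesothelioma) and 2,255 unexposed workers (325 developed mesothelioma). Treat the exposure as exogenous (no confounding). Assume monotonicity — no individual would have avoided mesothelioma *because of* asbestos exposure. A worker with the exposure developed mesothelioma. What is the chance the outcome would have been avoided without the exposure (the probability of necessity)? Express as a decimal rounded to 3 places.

p₁ = P(outcome | exposed) = 1950/2746 = 0.71012
p₀ = P(outcome | unexposed) = 325/2255 = 0.14412
Under exogeneity and monotonicity, PN = (p₁ − p₀) / p₁.
PN = (0.71012 − 0.14412) / 0.71012 = 0.566 / 0.71012 ≈ 0.7970

PN ≈ 0.797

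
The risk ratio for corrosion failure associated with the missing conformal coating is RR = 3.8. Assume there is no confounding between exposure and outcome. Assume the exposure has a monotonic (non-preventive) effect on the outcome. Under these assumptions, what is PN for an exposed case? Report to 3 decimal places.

PN ≈ 0.737

Under exogeneity and monotonicity, PN = (RR − 1) / RR = 1 − 1/RR.
PN = (3.8 − 1) / 3.8 = 2.8 / 3.8 ≈ 0.7368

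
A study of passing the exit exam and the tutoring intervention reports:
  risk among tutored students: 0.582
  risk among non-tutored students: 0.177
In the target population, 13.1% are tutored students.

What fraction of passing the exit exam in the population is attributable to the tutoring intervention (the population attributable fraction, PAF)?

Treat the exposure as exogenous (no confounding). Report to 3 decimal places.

Let p₁ = 0.582, p₀ = 0.177.
Overall risk P(Y=1) = π·p₁ + (1−π)·p₀ = 0.131×0.582 + 0.869×0.177 = 0.23005.
Under exogeneity, PAF = [P(Y=1) − p₀] / P(Y=1).
PAF = (0.23005 − 0.177) / 0.23005 ≈ 0.2306

PAF ≈ 0.231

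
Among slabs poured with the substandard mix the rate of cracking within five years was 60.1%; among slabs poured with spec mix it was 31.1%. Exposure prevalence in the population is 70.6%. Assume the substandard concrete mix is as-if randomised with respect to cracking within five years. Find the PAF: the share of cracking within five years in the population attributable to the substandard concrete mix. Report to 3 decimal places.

p₁ = 0.601, p₀ = 0.311.
Overall risk P(Y=1) = π·p₁ + (1−π)·p₀ = 0.706×0.601 + 0.294×0.311 = 0.51574.
Under exogeneity, PAF = [P(Y=1) − p₀] / P(Y=1).
PAF = (0.51574 − 0.311) / 0.51574 ≈ 0.3970

PAF ≈ 0.397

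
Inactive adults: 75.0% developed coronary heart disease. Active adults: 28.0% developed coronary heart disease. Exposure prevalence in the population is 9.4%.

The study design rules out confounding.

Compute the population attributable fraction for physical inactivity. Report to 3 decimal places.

PAF ≈ 0.136

p₁ = 0.75, p₀ = 0.28.
Overall risk P(Y=1) = π·p₁ + (1−π)·p₀ = 0.094×0.75 + 0.906×0.28 = 0.32418.
Under exogeneity, PAF = [P(Y=1) − p₀] / P(Y=1).
PAF = (0.32418 − 0.28) / 0.32418 ≈ 0.1363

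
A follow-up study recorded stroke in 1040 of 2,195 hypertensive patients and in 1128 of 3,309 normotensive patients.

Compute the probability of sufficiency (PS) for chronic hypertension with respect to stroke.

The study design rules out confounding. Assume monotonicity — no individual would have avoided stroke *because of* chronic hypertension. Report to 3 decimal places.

PS ≈ 0.202

p₁ = P(outcome | exposed) = 1040/2195 = 0.4738
p₀ = P(outcome | unexposed) = 1128/3309 = 0.34089
Under exogeneity and monotonicity, PS = (p₁ − p₀) / (1 − p₀).
PS = (0.4738 − 0.34089) / (1 − 0.34089) = 0.13292 / 0.65911 ≈ 0.2017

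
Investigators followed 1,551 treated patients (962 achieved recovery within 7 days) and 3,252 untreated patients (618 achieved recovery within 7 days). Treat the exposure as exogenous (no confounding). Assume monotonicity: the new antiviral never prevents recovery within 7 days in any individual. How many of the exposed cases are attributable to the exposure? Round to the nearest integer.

about 667 cases

p₁ = P(outcome | exposed) = 962/1551 = 0.62025
p₀ = P(outcome | unexposed) = 618/3252 = 0.19004
PN = (p₁ − p₀)/p₁ = (0.62025 − 0.19004) / 0.62025 ≈ 0.69361.
Attributable cases ≈ PN × (exposed cases) = 0.69361 × 962 ≈ 667.25.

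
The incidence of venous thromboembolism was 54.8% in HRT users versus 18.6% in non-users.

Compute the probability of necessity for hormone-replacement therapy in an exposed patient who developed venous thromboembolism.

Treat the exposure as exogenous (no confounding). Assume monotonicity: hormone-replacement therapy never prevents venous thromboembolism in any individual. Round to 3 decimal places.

p₁ = 0.548, p₀ = 0.186.
Under exogeneity and monotonicity, PN = (p₁ − p₀) / p₁.
PN = (0.548 − 0.186) / 0.548 = 0.362 / 0.548 ≈ 0.6606

PN ≈ 0.661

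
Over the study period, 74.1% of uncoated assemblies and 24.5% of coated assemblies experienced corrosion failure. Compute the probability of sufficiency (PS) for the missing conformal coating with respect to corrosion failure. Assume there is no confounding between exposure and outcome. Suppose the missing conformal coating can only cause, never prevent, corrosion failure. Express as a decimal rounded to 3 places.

PS ≈ 0.657

p₁ = 0.741, p₀ = 0.245.
Under exogeneity and monotonicity, PS = (p₁ − p₀) / (1 − p₀).
PS = (0.741 − 0.245) / (1 − 0.245) = 0.496 / 0.755 ≈ 0.6570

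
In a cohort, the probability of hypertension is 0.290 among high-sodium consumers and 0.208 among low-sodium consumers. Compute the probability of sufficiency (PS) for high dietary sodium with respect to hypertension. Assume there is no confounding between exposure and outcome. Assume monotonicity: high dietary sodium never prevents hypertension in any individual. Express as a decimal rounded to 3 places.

Let p₁ = 0.29, p₀ = 0.208.
Under exogeneity and monotonicity, PS = (p₁ − p₀) / (1 − p₀).
PS = (0.29 − 0.208) / (1 − 0.208) = 0.082 / 0.792 ≈ 0.1035

PS ≈ 0.104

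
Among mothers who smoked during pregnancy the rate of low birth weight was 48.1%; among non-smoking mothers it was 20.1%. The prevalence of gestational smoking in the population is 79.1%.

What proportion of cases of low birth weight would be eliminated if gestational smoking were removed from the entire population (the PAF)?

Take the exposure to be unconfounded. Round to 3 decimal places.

PAF ≈ 0.524

p₁ = 0.481, p₀ = 0.201.
Overall risk P(Y=1) = π·p₁ + (1−π)·p₀ = 0.791×0.481 + 0.209×0.201 = 0.42248.
Under exogeneity, PAF = [P(Y=1) − p₀] / P(Y=1).
PAF = (0.42248 − 0.201) / 0.42248 ≈ 0.5242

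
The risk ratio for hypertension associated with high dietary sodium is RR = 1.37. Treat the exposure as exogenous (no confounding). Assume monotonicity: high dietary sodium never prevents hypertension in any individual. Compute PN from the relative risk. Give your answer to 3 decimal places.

Under exogeneity and monotonicity, PN = (RR − 1) / RR = 1 − 1/RR.
PN = (1.37 − 1) / 1.37 = 0.37 / 1.37 ≈ 0.2701

PN ≈ 0.270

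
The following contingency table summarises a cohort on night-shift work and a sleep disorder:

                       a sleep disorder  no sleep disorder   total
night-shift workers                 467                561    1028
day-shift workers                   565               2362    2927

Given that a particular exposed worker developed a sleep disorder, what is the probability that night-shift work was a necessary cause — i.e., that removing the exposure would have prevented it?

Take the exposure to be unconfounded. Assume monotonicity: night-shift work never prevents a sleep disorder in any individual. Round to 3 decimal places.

p₁ = P(outcome | exposed) = 467/1028 = 0.45428
p₀ = P(outcome | unexposed) = 565/2927 = 0.19303
Under exogeneity and monotonicity, PN = (p₁ − p₀) / p₁.
PN = (0.45428 − 0.19303) / 0.45428 = 0.26125 / 0.45428 ≈ 0.5751

PN ≈ 0.575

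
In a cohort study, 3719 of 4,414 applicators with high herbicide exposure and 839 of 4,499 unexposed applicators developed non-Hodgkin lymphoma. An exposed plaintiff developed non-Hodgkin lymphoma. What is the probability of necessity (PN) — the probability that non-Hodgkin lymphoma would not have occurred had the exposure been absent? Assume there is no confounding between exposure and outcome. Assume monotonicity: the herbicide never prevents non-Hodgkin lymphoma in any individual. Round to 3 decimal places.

p₁ = P(outcome | exposed) = 3719/4414 = 0.84255
p₀ = P(outcome | unexposed) = 839/4499 = 0.18649
Under exogeneity and monotonicity, PN = (p₁ − p₀) / p₁.
PN = (0.84255 − 0.18649) / 0.84255 = 0.65606 / 0.84255 ≈ 0.7787

PN ≈ 0.779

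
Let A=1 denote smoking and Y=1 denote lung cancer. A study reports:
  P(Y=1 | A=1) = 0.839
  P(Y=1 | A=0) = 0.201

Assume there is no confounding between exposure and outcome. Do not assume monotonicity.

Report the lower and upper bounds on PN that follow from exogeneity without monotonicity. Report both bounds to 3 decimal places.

0.760 ≤ PN ≤ 0.952

Let p₁ = 0.839, p₀ = 0.201.
Under exogeneity alone the bounds on PN are max{0,(p₁−p₀)/p₁} ≤ PN ≤ min{1,(1−p₀)/p₁}.
  lower = (p₁ − p₀)/p₁ = 0.638 / 0.839 ≈ 0.7604
  upper = min{1, (1 − p₀)/p₁} = 0.799 / 0.839 ≈ 0.9523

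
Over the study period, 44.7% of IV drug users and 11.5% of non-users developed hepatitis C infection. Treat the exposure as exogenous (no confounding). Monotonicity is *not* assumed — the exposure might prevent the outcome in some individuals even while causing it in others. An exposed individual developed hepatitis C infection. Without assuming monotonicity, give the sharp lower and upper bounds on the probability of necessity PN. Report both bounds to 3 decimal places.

0.743 ≤ PN ≤ 1.000

p₁ = 0.447, p₀ = 0.115.
Under exogeneity alone the bounds on PN are max{0,(p₁−p₀)/p₁} ≤ PN ≤ min{1,(1−p₀)/p₁}.
  lower = (p₁ − p₀)/p₁ = 0.332 / 0.447 ≈ 0.7427
  upper = min{1, (1 − p₀)/p₁} = 0.885 / 0.447 ≈ 1.9799 → capped at 1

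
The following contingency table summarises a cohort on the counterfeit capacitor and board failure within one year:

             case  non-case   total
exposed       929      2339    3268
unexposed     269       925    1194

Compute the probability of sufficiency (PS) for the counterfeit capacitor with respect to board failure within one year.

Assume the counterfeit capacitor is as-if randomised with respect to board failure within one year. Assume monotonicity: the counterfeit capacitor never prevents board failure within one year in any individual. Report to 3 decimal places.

PS ≈ 0.076

p₁ = P(outcome | exposed) = 929/3268 = 0.28427
p₀ = P(outcome | unexposed) = 269/1194 = 0.22529
Under exogeneity and monotonicity, PS = (p₁ − p₀)/(1 − p₀).
PS = (0.28427 − 0.22529) / 0.77471 ≈ 0.0761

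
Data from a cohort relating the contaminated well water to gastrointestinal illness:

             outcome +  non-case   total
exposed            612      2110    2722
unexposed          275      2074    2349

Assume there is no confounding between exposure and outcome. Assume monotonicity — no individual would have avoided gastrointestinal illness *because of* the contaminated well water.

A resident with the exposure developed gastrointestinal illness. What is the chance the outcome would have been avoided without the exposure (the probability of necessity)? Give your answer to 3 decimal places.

PN ≈ 0.479

p₁ = P(outcome | exposed) = 612/2722 = 0.22483
p₀ = P(outcome | unexposed) = 275/2349 = 0.11707
Under exogeneity and monotonicity, PN = (p₁ − p₀)/p₁.
PN = (0.22483 − 0.11707) / 0.22483 ≈ 0.4793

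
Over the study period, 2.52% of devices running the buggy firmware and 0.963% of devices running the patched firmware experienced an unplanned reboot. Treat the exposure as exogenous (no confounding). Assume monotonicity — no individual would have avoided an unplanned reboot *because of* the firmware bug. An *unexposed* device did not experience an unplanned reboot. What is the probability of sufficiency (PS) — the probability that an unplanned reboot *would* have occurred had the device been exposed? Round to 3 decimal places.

p₁ = 0.0252, p₀ = 0.00963.
Under exogeneity and monotonicity, PS = (p₁ − p₀) / (1 − p₀).
PS = (0.0252 − 0.00963) / (1 − 0.00963) = 0.01557 / 0.99037 ≈ 0.0157

PS ≈ 0.016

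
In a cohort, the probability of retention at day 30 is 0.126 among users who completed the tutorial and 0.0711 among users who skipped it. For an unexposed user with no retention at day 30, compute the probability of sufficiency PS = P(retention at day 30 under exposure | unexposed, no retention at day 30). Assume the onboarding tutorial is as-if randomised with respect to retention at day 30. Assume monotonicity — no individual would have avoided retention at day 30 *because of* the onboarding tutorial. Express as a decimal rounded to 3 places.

Let p₁ = 0.126, p₀ = 0.0711.
Under exogeneity and monotonicity, PS = (p₁ − p₀) / (1 − p₀).
PS = (0.126 − 0.0711) / (1 − 0.0711) = 0.0549 / 0.9289 ≈ 0.0591

PS ≈ 0.059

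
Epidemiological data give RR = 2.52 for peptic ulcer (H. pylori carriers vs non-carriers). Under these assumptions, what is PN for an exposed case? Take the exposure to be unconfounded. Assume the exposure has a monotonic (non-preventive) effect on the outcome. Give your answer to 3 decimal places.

Under exogeneity and monotonicity, PN = (RR − 1) / RR = 1 − 1/RR.
PN = (2.52 − 1) / 2.52 = 1.52 / 2.52 ≈ 0.6032

PN ≈ 0.603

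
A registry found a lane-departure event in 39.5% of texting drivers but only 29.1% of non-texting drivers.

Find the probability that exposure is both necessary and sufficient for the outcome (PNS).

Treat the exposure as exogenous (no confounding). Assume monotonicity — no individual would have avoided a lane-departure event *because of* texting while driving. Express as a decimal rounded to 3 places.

p₁ = 0.395, p₀ = 0.291.
Under exogeneity and monotonicity, PNS = p₁ − p₀.
PNS = 0.395 − 0.291 = 0.104

PNS ≈ 0.104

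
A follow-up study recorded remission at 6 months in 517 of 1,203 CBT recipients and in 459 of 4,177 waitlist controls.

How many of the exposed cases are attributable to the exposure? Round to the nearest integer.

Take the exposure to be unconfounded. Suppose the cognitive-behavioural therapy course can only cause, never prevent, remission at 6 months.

about 385 cases

p₁ = P(outcome | exposed) = 517/1203 = 0.42976
p₀ = P(outcome | unexposed) = 459/4177 = 0.10989
PN = (p₁ − p₀)/p₁ = (0.42976 − 0.10989) / 0.42976 ≈ 0.74430.
Attributable cases ≈ PN × (exposed cases) = 0.74430 × 517 ≈ 384.81.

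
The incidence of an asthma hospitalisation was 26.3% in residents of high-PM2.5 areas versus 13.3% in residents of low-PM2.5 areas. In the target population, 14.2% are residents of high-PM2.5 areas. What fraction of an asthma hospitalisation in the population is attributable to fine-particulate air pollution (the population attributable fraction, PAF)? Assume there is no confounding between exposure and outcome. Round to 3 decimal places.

PAF ≈ 0.122

p₁ = 0.263, p₀ = 0.133.
Overall risk P(Y=1) = π·p₁ + (1−π)·p₀ = 0.142×0.263 + 0.858×0.133 = 0.15146.
Under exogeneity, PAF = [P(Y=1) − p₀] / P(Y=1).
PAF = (0.15146 − 0.133) / 0.15146 ≈ 0.1219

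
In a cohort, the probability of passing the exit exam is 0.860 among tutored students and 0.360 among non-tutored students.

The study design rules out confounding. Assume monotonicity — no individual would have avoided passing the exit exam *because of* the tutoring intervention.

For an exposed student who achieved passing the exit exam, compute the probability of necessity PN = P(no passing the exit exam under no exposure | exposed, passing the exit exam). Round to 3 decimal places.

Let p₁ = 0.86, p₀ = 0.36.
Under exogeneity and monotonicity, PN = (p₁ − p₀) / p₁.
PN = (0.86 − 0.36) / 0.86 = 0.5 / 0.86 ≈ 0.5814

PN ≈ 0.581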